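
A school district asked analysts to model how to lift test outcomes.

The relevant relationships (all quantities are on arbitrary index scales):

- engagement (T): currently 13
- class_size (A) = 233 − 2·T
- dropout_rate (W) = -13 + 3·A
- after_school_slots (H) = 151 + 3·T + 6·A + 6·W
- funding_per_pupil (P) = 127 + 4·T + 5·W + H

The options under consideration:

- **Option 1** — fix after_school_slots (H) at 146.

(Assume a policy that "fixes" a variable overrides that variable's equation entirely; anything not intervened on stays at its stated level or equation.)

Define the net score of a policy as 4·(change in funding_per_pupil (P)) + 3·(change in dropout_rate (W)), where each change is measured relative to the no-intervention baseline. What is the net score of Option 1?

-19736

Baseline:
  T = 13
  A = 233 − 2·13 = 207
  W = -13 + 3·207 = 608
  H = 151 + 3·13 + 6·207 + 6·608 = 5080
  P = 127 + 4·13 + 5·608 + 5080 = 8299
Option 1 (H := 146):
  T = 13
  A = 233 − 2·13 = 207
  W = -13 + 3·207 = 608
  H = 146
  P = 127 + 4·13 + 5·608 + 146 = 3365
ΔP = 3365 − 8299 = -4934; ΔW = 608 − 608 = 0
Score = 4·(-4934) + 3·0 = -19736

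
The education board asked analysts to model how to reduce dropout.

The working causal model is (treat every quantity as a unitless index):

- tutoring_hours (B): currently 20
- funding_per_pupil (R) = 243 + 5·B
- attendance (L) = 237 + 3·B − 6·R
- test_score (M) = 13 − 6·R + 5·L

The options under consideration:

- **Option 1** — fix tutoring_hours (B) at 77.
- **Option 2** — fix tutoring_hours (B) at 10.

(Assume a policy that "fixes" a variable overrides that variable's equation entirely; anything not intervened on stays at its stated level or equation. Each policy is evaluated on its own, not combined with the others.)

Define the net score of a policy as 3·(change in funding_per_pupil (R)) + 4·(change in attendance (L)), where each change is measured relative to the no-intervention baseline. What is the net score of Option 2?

930

Baseline:
  B = 20
  R = 243 + 5·20 = 343
  L = 237 + 3·20 − 6·343 = -1761
Option 2 (B := 10):
  B = 10
  R = 243 + 5·10 = 293
  L = 237 + 3·10 − 6·293 = -1491
ΔR = 293 − 343 = -50; ΔL = -1491 − (-1761) = 270
Score = 3·(-50) + 4·270 = 930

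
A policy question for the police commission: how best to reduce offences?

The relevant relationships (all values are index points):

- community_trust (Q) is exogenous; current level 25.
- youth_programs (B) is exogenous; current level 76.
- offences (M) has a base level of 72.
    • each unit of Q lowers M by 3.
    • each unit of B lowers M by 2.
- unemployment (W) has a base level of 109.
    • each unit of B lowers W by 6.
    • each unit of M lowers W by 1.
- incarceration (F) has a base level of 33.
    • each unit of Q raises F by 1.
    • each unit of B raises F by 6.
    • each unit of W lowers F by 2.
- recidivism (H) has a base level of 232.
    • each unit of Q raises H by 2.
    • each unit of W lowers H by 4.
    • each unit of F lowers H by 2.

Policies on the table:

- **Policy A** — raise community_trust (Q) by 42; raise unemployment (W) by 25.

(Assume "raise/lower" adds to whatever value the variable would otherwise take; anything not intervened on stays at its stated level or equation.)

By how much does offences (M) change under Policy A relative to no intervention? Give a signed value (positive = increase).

Baseline:
  Q = 25
  B = 76
  M = 72 − 3·25 − 2·76 = -155
Policy A (Q + 42, W + 25):
  Q = 25 + 42 = 67
  B = 76
  M = 72 − 3·67 − 2·76 = -281
Change in M: -281 − (-155) = -126

-126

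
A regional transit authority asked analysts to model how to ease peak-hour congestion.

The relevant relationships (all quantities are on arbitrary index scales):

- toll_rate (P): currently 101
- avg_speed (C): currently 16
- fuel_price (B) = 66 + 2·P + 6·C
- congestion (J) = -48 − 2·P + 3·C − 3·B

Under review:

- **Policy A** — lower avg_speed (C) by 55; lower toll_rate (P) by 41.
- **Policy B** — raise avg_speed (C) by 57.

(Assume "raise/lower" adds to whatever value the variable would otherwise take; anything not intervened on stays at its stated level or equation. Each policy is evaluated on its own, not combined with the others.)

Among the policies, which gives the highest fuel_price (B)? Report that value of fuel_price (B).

Policy A (C − 55, P − 41):
  P = 101 − 41 = 60
  C = 16 − 55 = -39
  B = 66 + 2·60 + 6·(-39) = -48
Policy B (C + 57):
  P = 101
  C = 16 + 57 = 73
  B = 66 + 2·101 + 6·73 = 706
Comparing — Policy A: B=-48, Policy B: B=706. Highest is 706 (Policy B).

706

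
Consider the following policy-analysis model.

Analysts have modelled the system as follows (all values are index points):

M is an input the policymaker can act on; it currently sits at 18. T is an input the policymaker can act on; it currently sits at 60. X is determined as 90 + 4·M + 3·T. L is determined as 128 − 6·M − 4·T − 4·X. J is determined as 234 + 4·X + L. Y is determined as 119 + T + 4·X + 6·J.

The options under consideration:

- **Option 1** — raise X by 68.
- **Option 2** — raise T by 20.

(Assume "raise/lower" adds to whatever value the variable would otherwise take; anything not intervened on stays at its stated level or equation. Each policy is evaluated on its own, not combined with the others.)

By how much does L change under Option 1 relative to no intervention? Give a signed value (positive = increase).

Baseline:
  M = 18
  T = 60
  X = 90 + 4·18 + 3·60 = 342
  L = 128 − 6·18 − 4·60 − 4·342 = -1588
Option 1 (X + 68):
  M = 18
  T = 60
  X = 90 + 4·18 + 3·60 (+68 from intervention) = 410
  L = 128 − 6·18 − 4·60 − 4·410 = -1860
Change in L: -1860 − (-1588) = -272

-272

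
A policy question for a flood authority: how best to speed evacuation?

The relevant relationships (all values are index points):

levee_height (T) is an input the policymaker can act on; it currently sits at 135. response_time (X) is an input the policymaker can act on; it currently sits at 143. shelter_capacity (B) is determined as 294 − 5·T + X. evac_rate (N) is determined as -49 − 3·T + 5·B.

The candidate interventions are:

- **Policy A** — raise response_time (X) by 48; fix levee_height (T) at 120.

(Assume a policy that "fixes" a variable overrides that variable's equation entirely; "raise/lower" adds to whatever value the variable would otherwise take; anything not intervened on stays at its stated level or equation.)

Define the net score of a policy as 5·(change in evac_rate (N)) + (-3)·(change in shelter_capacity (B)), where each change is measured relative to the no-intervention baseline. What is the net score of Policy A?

2931

Baseline:
  T = 135
  X = 143
  B = 294 − 5·135 + 143 = -238
  N = -49 − 3·135 + 5·(-238) = -1644
Policy A (X + 48, T := 120):
  T = 120
  X = 143 + 48 = 191
  B = 294 − 5·120 + 191 = -115
  N = -49 − 3·120 + 5·(-115) = -984
ΔN = -984 − (-1644) = 660; ΔB = -115 − (-238) = 123
Score = 5·660 + (-3)·123 = 2931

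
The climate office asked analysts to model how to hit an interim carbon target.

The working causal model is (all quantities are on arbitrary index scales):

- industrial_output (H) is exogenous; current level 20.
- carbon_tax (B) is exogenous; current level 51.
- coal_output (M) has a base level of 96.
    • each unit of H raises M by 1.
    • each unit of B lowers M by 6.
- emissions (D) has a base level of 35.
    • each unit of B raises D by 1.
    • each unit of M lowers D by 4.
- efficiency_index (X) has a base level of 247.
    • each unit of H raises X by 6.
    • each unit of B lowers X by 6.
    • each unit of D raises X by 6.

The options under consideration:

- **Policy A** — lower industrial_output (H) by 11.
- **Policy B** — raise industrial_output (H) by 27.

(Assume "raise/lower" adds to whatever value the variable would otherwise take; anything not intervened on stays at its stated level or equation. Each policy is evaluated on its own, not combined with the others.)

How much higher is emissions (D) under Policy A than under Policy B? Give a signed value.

Policy A (H − 11):
  H = 20 − 11 = 9
  B = 51
  M = 96 + 9 − 6·51 = -201
  D = 35 + 51 − 4·(-201) = 890
Policy B (H + 27):
  H = 20 + 27 = 47
  B = 51
  M = 96 + 47 − 6·51 = -163
  D = 35 + 51 − 4·(-163) = 738
D: 890 − 738 = 152

152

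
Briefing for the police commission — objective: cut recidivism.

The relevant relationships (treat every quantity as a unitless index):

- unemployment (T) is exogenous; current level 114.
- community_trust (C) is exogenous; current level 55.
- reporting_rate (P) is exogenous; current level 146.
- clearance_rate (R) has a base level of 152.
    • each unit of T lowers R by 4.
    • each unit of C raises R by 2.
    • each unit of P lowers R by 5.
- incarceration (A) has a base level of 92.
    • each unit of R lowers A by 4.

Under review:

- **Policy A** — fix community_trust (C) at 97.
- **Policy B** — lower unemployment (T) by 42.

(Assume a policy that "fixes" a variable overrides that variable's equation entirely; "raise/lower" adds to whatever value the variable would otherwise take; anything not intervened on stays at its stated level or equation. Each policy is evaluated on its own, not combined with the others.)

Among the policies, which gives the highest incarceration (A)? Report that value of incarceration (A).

Policy A (C := 97):
  T = 114
  C = 97
  P = 146
  R = 152 − 4·114 + 2·97 − 5·146 = -840
  A = 92 − 4·(-840) = 3452
Policy B (T − 42):
  T = 114 − 42 = 72
  C = 55
  P = 146
  R = 152 − 4·72 + 2·55 − 5·146 = -756
  A = 92 − 4·(-756) = 3116
Comparing — Policy A: A=3452, Policy B: A=3116. Highest is 3452 (Policy A).

3452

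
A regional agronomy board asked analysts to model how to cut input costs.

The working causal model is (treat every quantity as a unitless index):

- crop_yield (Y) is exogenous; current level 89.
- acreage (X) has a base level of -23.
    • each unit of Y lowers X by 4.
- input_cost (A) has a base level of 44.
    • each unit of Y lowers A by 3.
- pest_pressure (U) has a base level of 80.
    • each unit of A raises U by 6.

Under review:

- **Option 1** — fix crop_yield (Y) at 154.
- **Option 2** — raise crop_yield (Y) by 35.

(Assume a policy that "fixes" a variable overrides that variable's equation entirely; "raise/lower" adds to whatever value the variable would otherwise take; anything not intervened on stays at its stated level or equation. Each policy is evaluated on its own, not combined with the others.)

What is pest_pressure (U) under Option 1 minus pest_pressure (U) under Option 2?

-540

Option 1 (Y := 154):
  Y = 154
  A = 44 − 3·154 = -418
  U = 80 + 6·(-418) = -2428
Option 2 (Y + 35):
  Y = 89 + 35 = 124
  A = 44 − 3·124 = -328
  U = 80 + 6·(-328) = -1888
U: -2428 − (-1888) = -540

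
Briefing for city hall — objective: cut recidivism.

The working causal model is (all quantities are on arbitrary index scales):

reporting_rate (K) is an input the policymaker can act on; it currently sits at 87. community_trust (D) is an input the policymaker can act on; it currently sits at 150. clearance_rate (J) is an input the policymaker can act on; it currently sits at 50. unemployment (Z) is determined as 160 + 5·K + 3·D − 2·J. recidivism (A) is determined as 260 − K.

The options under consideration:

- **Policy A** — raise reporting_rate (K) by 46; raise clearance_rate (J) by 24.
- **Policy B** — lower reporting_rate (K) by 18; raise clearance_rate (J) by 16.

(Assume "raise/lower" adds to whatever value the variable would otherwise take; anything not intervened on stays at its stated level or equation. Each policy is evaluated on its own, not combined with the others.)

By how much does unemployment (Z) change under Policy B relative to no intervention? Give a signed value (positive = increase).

Baseline:
  K = 87
  D = 150
  J = 50
  Z = 160 + 5·87 + 3·150 − 2·50 = 945
Policy B (K − 18, J + 16):
  K = 87 − 18 = 69
  D = 150
  J = 50 + 16 = 66
  Z = 160 + 5·69 + 3·150 − 2·66 = 823
Change in Z: 823 − 945 = -122

-122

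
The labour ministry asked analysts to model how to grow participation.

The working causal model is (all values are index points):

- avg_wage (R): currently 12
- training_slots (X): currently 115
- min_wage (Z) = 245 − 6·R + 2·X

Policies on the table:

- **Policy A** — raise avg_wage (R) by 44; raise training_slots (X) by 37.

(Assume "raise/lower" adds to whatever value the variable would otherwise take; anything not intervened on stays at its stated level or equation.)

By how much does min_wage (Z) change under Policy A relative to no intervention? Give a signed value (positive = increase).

Baseline:
  R = 12
  X = 115
  Z = 245 − 6·12 + 2·115 = 403
Policy A (R + 44, X + 37):
  R = 12 + 44 = 56
  X = 115 + 37 = 152
  Z = 245 − 6·56 + 2·152 = 213
Change in Z: 213 − 403 = -190

-190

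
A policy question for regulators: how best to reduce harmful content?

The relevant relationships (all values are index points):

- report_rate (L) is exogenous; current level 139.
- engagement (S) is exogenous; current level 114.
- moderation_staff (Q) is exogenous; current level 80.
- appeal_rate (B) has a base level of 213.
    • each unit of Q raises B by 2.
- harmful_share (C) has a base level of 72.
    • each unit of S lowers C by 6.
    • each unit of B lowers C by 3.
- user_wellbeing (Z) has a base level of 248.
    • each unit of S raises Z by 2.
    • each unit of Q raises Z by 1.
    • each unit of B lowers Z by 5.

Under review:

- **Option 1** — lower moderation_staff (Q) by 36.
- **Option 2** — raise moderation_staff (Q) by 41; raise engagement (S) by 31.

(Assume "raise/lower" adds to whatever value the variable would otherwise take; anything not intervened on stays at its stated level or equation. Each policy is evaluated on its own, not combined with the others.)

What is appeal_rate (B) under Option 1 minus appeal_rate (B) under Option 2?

Option 1 (Q − 36):
  Q = 80 − 36 = 44
  B = 213 + 2·44 = 301
Option 2 (Q + 41, S + 31):
  Q = 80 + 41 = 121
  B = 213 + 2·121 = 455
B: 301 − 455 = -154

-154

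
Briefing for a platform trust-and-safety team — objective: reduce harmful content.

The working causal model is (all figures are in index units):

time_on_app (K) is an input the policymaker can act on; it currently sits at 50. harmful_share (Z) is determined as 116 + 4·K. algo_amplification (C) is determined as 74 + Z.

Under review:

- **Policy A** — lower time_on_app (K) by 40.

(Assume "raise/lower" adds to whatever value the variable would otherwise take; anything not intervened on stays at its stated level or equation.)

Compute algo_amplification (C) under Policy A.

230

Policy A (K − 40):
  K = 50 − 40 = 10
  Z = 116 + 4·10 = 156
  C = 74 + 156 = 230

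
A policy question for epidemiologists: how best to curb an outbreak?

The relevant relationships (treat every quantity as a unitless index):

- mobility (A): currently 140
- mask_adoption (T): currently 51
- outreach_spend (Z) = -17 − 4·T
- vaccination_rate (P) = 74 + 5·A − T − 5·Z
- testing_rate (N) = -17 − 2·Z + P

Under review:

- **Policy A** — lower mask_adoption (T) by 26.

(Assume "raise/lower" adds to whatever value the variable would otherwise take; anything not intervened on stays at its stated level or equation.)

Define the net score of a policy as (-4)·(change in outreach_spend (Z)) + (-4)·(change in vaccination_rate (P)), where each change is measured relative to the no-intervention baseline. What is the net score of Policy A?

Baseline:
  A = 140
  T = 51
  Z = -17 − 4·51 = -221
  P = 74 + 5·140 − 51 − 5·(-221) = 1828
Policy A (T − 26):
  A = 140
  T = 51 − 26 = 25
  Z = -17 − 4·25 = -117
  P = 74 + 5·140 − 25 − 5·(-117) = 1334
ΔZ = -117 − (-221) = 104; ΔP = 1334 − 1828 = -494
Score = (-4)·104 + (-4)·(-494) = 1560

1560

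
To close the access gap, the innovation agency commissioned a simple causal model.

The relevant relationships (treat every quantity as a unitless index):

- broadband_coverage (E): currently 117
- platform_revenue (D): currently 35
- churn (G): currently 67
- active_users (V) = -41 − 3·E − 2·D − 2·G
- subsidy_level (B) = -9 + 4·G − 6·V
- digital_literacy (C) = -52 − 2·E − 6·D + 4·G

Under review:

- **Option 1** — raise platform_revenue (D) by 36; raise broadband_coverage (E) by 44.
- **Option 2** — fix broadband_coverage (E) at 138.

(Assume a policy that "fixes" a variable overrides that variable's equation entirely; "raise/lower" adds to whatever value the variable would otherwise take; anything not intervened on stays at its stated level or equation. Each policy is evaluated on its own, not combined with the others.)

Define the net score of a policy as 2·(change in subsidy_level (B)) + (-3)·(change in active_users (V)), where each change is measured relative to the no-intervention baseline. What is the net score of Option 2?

Baseline:
  E = 117
  D = 35
  G = 67
  V = -41 − 3·117 − 2·35 − 2·67 = -596
  B = -9 + 4·67 − 6·(-596) = 3835
Option 2 (E := 138):
  E = 138
  D = 35
  G = 67
  V = -41 − 3·138 − 2·35 − 2·67 = -659
  B = -9 + 4·67 − 6·(-659) = 4213
ΔB = 4213 − 3835 = 378; ΔV = -659 − (-596) = -63
Score = 2·378 + (-3)·(-63) = 945

945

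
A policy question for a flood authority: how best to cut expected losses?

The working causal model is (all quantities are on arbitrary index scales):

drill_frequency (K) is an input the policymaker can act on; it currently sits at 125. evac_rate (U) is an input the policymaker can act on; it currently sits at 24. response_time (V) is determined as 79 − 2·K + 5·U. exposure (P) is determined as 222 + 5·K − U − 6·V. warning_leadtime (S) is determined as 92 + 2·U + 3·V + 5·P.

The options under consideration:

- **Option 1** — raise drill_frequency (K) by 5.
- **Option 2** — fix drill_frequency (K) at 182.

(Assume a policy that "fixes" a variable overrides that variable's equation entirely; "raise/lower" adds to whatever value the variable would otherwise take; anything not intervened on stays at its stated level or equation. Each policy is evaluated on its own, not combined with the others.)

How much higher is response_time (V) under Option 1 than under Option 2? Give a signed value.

104

Option 1 (K + 5):
  K = 125 + 5 = 130
  U = 24
  V = 79 − 2·130 + 5·24 = -61
Option 2 (K := 182):
  K = 182
  U = 24
  V = 79 − 2·182 + 5·24 = -165
V: -61 − (-165) = 104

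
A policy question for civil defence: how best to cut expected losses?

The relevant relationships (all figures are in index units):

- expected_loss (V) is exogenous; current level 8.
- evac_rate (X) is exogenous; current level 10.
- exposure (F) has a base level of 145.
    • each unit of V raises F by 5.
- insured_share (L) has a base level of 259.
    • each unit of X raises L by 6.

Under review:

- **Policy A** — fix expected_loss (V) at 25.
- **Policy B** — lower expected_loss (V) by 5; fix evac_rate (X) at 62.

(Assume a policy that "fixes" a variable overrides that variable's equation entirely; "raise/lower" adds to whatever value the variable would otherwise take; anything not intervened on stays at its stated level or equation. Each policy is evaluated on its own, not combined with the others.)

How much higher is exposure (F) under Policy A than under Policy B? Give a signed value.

110

Policy A (V := 25):
  V = 25
  F = 145 + 5·25 = 270
Policy B (V − 5, X := 62):
  V = 8 − 5 = 3
  F = 145 + 5·3 = 160
F: 270 − 160 = 110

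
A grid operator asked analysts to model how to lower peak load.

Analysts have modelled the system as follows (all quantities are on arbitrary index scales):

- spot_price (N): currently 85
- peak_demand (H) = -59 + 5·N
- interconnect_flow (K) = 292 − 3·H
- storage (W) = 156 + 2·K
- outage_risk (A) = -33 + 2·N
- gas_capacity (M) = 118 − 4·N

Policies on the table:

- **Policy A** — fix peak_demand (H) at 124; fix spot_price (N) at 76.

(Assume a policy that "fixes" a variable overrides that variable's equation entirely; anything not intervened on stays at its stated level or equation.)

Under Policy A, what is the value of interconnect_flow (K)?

-80

Policy A (H := 124, N := 76):
  N = 76
  H = 124
  K = 292 − 3·124 = -80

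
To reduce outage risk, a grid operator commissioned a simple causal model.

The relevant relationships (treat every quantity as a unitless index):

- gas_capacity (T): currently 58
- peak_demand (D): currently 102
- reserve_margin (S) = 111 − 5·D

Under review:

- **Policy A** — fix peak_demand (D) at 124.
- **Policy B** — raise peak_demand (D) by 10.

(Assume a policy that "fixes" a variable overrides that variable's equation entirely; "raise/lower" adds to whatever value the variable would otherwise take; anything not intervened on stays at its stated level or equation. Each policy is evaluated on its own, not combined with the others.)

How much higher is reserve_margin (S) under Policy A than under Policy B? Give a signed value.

Policy A (D := 124):
  D = 124
  S = 111 − 5·124 = -509
Policy B (D + 10):
  D = 102 + 10 = 112
  S = 111 − 5·112 = -449
S: -509 − (-449) = -60

-60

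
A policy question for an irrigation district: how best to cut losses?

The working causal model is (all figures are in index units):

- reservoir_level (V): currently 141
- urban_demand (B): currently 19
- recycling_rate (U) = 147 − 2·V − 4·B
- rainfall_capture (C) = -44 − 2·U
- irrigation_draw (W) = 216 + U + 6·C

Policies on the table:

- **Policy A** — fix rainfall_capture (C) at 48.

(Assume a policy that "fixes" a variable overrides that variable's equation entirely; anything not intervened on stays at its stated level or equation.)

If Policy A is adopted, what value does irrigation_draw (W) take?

Policy A (C := 48):
  V = 141
  B = 19
  U = 147 − 2·141 − 4·19 = -211
  C = 48
  W = 216 + (-211) + 6·48 = 293

293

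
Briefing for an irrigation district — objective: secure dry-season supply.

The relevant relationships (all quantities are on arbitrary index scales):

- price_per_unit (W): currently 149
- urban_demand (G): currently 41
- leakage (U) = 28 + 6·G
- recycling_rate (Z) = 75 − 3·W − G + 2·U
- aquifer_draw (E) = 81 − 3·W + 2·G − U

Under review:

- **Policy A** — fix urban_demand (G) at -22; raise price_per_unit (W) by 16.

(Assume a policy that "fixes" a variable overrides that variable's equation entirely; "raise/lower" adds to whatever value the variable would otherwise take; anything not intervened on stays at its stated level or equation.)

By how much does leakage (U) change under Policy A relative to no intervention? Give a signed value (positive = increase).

-378

Baseline:
  G = 41
  U = 28 + 6·41 = 274
Policy A (G := -22, W + 16):
  G = -22
  U = 28 + 6·(-22) = -104
Change in U: -104 − 274 = -378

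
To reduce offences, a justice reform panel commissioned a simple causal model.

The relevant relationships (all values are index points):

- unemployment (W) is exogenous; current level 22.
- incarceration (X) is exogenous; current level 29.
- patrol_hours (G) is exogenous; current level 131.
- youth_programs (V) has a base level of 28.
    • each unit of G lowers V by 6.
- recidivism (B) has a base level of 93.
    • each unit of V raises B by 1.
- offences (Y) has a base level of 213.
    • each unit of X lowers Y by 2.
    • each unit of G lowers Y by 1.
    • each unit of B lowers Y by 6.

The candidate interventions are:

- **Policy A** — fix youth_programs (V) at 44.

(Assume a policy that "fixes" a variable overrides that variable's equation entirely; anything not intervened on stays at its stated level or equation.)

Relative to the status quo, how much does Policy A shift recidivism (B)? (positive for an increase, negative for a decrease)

802

Baseline:
  G = 131
  V = 28 − 6·131 = -758
  B = 93 + (-758) = -665
Policy A (V := 44):
  G = 131
  V = 44
  B = 93 + 44 = 137
Change in B: 137 − (-665) = 802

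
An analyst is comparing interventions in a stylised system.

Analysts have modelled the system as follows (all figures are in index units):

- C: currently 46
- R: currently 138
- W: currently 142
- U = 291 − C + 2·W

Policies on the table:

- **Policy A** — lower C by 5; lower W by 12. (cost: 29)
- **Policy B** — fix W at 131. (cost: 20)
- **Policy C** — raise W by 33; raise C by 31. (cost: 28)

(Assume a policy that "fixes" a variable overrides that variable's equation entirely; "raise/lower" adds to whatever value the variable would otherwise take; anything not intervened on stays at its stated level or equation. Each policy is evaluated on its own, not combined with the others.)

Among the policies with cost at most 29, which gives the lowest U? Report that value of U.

Policy A (C − 5, W − 12):
  C = 46 − 5 = 41
  W = 142 − 12 = 130
  U = 291 − 41 + 2·130 = 510
Policy B (W := 131):
  C = 46
  W = 131
  U = 291 − 46 + 2·131 = 507
Policy C (W + 33, C + 31):
  C = 46 + 31 = 77
  W = 142 + 33 = 175
  U = 291 − 77 + 2·175 = 564
Comparing — Policy A: U=510, Policy B: U=507, Policy C: U=564. Lowest is 507 (Policy B).

507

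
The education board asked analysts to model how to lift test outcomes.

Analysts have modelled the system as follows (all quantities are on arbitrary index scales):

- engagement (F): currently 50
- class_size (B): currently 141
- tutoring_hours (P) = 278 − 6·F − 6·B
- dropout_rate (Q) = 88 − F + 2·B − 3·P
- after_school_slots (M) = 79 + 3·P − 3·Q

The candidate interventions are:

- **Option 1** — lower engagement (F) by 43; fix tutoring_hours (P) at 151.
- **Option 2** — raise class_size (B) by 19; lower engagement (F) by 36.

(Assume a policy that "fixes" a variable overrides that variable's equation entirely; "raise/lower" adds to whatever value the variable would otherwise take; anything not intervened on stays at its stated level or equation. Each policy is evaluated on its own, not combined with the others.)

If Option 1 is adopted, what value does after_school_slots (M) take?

802

Option 1 (F − 43, P := 151):
  F = 50 − 43 = 7
  B = 141
  P = 151
  Q = 88 − 7 + 2·141 − 3·151 = -90
  M = 79 + 3·151 − 3·(-90) = 802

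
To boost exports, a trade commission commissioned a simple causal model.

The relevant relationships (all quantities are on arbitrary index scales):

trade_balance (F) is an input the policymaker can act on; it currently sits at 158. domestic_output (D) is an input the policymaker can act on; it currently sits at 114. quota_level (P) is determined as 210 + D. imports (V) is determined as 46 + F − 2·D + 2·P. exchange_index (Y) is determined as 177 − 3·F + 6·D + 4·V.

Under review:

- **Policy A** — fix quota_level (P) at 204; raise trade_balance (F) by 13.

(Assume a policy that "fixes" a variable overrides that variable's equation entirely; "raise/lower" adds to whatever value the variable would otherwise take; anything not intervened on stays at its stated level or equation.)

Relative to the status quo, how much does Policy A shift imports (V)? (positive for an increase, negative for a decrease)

Baseline:
  F = 158
  D = 114
  P = 210 + 114 = 324
  V = 46 + 158 − 2·114 + 2·324 = 624
Policy A (P := 204, F + 13):
  F = 158 + 13 = 171
  D = 114
  P = 204
  V = 46 + 171 − 2·114 + 2·204 = 397
Change in V: 397 − 624 = -227

-227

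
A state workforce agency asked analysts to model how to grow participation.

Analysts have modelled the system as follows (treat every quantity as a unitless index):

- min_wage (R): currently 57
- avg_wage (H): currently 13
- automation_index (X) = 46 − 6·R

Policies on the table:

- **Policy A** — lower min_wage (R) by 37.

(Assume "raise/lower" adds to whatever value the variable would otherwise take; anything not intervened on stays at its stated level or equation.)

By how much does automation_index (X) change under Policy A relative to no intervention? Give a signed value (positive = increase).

Baseline:
  R = 57
  X = 46 − 6·57 = -296
Policy A (R − 37):
  R = 57 − 37 = 20
  X = 46 − 6·20 = -74
Change in X: -74 − (-296) = 222

222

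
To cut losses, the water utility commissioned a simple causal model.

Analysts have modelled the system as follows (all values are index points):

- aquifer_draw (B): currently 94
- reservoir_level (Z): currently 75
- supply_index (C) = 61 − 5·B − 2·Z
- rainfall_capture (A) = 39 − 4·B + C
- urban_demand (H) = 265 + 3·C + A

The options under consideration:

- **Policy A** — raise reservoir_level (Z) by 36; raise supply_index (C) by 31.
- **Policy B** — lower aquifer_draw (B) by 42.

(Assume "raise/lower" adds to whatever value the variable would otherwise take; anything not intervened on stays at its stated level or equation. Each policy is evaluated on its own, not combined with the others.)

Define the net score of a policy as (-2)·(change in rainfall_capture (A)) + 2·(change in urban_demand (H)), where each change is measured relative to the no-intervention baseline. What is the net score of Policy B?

Baseline:
  B = 94
  Z = 75
  C = 61 − 5·94 − 2·75 = -559
  A = 39 − 4·94 + (-559) = -896
  H = 265 + 3·(-559) + (-896) = -2308
Policy B (B − 42):
  B = 94 − 42 = 52
  Z = 75
  C = 61 − 5·52 − 2·75 = -349
  A = 39 − 4·52 + (-349) = -518
  H = 265 + 3·(-349) + (-518) = -1300
ΔA = -518 − (-896) = 378; ΔH = -1300 − (-2308) = 1008
Score = (-2)·378 + 2·1008 = 1260

1260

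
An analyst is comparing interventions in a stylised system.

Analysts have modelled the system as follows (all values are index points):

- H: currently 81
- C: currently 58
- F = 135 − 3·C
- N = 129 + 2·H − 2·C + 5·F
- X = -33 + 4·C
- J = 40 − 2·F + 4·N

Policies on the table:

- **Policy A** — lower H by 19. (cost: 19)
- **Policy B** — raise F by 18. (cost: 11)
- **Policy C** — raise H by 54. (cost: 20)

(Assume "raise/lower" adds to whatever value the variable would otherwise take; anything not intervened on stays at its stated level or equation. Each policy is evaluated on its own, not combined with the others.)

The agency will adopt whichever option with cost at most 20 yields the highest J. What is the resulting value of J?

Policy A (H − 19):
  H = 81 − 19 = 62
  C = 58
  F = 135 − 3·58 = -39
  N = 129 + 2·62 − 2·58 + 5·(-39) = -58
  J = 40 − 2·(-39) + 4·(-58) = -114
Policy B (F + 18):
  H = 81
  C = 58
  F = 135 − 3·58 (+18 from intervention) = -21
  N = 129 + 2·81 − 2·58 + 5·(-21) = 70
  J = 40 − 2·(-21) + 4·70 = 362
Policy C (H + 54):
  H = 81 + 54 = 135
  C = 58
  F = 135 − 3·58 = -39
  N = 129 + 2·135 − 2·58 + 5·(-39) = 88
  J = 40 − 2·(-39) + 4·88 = 470
Comparing — Policy A: J=-114, Policy B: J=362, Policy C: J=470. Highest is 470 (Policy C).

470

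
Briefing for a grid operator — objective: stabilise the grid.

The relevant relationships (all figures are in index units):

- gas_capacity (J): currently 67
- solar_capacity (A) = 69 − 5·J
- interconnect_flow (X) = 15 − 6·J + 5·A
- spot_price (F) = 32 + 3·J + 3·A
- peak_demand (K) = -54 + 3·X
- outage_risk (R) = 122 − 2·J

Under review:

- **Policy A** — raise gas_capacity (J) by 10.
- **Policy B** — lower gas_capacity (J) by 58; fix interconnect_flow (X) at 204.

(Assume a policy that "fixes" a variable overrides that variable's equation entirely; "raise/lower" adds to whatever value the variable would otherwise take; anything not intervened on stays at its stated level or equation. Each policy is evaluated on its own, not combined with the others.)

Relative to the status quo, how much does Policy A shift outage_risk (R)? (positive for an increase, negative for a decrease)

Baseline:
  J = 67
  R = 122 − 2·67 = -12
Policy A (J + 10):
  J = 67 + 10 = 77
  R = 122 − 2·77 = -32
Change in R: -32 − (-12) = -20

-20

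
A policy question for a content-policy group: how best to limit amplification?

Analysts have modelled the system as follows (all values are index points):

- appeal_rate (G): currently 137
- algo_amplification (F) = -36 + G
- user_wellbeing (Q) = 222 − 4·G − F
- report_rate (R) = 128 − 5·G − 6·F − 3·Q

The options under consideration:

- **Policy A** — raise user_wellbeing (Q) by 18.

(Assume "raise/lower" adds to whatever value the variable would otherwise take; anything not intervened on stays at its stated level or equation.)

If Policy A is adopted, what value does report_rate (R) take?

Policy A (Q + 18):
  G = 137
  F = -36 + 137 = 101
  Q = 222 − 4·137 − 101 (+18 from intervention) = -409
  R = 128 − 5·137 − 6·101 − 3·(-409) = 64

64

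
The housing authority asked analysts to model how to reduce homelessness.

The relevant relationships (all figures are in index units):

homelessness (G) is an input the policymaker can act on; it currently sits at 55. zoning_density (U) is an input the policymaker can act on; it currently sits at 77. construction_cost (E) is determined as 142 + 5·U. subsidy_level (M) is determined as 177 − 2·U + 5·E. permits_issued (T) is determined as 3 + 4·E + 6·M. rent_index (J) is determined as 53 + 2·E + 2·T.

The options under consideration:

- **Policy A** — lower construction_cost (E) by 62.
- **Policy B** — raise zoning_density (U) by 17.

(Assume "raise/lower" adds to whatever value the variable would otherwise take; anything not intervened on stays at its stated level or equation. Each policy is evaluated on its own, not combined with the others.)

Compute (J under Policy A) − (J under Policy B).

-9882

Policy A (E − 62):
  U = 77
  E = 142 + 5·77 (−62 from intervention) = 465
  M = 177 − 2·77 + 5·465 = 2348
  T = 3 + 4·465 + 6·2348 = 15951
  J = 53 + 2·465 + 2·15951 = 32885
Policy B (U + 17):
  U = 77 + 17 = 94
  E = 142 + 5·94 = 612
  M = 177 − 2·94 + 5·612 = 3049
  T = 3 + 4·612 + 6·3049 = 20745
  J = 53 + 2·612 + 2·20745 = 42767
J: 32885 − 42767 = -9882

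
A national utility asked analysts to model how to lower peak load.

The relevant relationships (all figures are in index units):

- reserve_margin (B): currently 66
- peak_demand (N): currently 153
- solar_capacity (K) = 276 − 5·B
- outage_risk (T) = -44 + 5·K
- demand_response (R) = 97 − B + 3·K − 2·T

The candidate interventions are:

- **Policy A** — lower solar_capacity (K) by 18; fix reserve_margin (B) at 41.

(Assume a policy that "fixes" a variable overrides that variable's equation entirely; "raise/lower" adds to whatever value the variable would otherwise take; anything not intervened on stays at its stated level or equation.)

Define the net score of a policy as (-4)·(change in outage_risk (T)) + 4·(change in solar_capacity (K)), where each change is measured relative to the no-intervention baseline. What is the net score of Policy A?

-1712

Baseline:
  B = 66
  K = 276 − 5·66 = -54
  T = -44 + 5·(-54) = -314
Policy A (K − 18, B := 41):
  B = 41
  K = 276 − 5·41 (−18 from intervention) = 53
  T = -44 + 5·53 = 221
ΔT = 221 − (-314) = 535; ΔK = 53 − (-54) = 107
Score = (-4)·535 + 4·107 = -1712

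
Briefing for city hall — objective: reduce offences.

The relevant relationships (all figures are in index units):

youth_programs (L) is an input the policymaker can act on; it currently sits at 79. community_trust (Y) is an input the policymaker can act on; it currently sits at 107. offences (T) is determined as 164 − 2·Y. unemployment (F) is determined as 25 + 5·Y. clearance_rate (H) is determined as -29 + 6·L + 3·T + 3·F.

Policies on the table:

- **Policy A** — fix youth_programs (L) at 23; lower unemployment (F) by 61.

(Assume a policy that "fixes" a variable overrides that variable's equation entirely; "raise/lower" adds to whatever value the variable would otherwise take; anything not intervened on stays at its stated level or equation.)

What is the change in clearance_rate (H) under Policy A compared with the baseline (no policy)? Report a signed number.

Baseline:
  L = 79
  Y = 107
  T = 164 − 2·107 = -50
  F = 25 + 5·107 = 560
  H = -29 + 6·79 + 3·(-50) + 3·560 = 1975
Policy A (L := 23, F − 61):
  L = 23
  Y = 107
  T = 164 − 2·107 = -50
  F = 25 + 5·107 (−61 from intervention) = 499
  H = -29 + 6·23 + 3·(-50) + 3·499 = 1456
Change in H: 1456 − 1975 = -519

-519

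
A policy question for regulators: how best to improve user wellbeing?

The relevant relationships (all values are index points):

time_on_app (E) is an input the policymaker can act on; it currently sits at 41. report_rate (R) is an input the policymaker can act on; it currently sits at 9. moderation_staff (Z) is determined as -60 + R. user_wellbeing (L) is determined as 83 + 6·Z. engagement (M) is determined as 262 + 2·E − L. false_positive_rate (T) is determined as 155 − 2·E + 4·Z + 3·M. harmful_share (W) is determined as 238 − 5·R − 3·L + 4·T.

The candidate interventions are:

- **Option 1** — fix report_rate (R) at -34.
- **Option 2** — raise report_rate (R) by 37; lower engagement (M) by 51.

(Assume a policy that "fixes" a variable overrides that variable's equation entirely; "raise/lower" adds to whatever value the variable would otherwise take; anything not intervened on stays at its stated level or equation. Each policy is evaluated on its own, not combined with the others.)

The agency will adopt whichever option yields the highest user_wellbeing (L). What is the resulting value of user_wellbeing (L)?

Option 1 (R := -34):
  R = -34
  Z = -60 + (-34) = -94
  L = 83 + 6·(-94) = -481
Option 2 (R + 37, M − 51):
  R = 9 + 37 = 46
  Z = -60 + 46 = -14
  L = 83 + 6·(-14) = -1
Comparing — Option 1: L=-481, Option 2: L=-1. Highest is -1 (Option 2).

-1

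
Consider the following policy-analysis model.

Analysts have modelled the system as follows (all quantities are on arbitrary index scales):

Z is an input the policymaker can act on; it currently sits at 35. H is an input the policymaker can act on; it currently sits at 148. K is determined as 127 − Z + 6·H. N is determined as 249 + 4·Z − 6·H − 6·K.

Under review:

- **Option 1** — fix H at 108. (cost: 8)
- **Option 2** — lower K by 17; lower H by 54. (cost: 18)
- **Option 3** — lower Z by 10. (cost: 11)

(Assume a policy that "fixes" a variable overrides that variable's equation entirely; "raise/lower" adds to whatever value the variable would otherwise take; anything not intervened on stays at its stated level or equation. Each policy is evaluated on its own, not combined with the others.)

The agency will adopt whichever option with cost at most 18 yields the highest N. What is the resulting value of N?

-4009

Option 1 (H := 108):
  Z = 35
  H = 108
  K = 127 − 35 + 6·108 = 740
  N = 249 + 4·35 − 6·108 − 6·740 = -4699
Option 2 (K − 17, H − 54):
  Z = 35
  H = 148 − 54 = 94
  K = 127 − 35 + 6·94 (−17 from intervention) = 639
  N = 249 + 4·35 − 6·94 − 6·639 = -4009
Option 3 (Z − 10):
  Z = 35 − 10 = 25
  H = 148
  K = 127 − 25 + 6·148 = 990
  N = 249 + 4·25 − 6·148 − 6·990 = -6479
Comparing — Option 1: N=-4699, Option 2: N=-4009, Option 3: N=-6479. Highest is -4009 (Option 2).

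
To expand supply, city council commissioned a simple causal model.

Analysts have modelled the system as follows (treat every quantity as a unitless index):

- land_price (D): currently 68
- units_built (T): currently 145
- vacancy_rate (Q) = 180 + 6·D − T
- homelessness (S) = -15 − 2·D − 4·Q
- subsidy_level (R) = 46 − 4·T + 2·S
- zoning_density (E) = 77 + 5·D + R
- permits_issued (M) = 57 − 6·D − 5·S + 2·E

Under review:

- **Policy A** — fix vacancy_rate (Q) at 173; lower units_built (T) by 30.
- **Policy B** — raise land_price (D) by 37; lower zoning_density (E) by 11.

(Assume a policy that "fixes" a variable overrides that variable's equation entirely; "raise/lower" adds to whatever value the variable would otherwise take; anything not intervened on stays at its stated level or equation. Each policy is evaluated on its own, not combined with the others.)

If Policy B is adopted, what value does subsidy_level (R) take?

-6304

Policy B (D + 37, E − 11):
  D = 68 + 37 = 105
  T = 145
  Q = 180 + 6·105 − 145 = 665
  S = -15 − 2·105 − 4·665 = -2885
  R = 46 − 4·145 + 2·(-2885) = -6304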